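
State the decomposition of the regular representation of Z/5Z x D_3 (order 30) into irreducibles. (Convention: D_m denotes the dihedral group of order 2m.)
Each irreducible V_i of dimension d_i appears with multiplicity d_i, i.e. rho_reg = (direct sum over all irreducibles V_i) d_i V_i. The irreducible dimensions for Z/5Z x D_3 are 1, 1, 1, 1, 1, 1, 1, 1, 1, 1, 2, 2, 2, 2, 2: 10 irreducibles of dimension 1, each with multiplicity 1; 5 irreducibles of dimension 2, each with multiplicity 2. Total dimension 10*1*1 + 5*2*2 = 30 = |G|.

Argument: General theorem: in the regular representation of a finite group G, each irreducible appears with multiplicity equal to its dimension. Check: dim(rho_reg) = sum d_i^2 = 1 + 1 + 1 + 1 + 1 + 1 + 1 + 1 + 1 + 1 + 4 + 4 + 4 + 4 + 4 = 30 = |G|.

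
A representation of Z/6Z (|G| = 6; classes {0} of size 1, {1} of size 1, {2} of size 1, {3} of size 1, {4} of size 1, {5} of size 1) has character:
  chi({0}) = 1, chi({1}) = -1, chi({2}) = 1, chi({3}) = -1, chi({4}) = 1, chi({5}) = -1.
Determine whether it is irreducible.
Irreducible: <chi, chi> = 1.

<chi, chi> = (1/|G|) sum_C |C| * |chi(C)|^2 = (1/6)[1*|1|^2 + 1*|-1|^2 + 1*|1|^2 + 1*|-1|^2 + 1*|1|^2 + 1*|-1|^2]
  = (1/6)[(1) + (1) + (1) + (1) + (1) + (1)] = 6/6 = 1.
(Exp terms are combined using exp(i*s)*conj(exp(i*t)) = exp(i*(s-t)), and sums of them are collapsed using the identity that for every m > 1 the m distinct m-th roots of unity sum to 0, e.g. 1 + exp(2*I*pi/3) + exp(-2*I*pi/3) = 0.)
A character is irreducible iff <chi, chi> = 1, so this representation is irreducible.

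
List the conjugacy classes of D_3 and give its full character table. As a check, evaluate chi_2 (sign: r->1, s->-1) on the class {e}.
Conjugacy classes: {e} of size 1, {r^1, r^2} of size 2, {s, sr, ..., sr^2} of size 3.
Character table:
  irrep \ class              {e} (size 1)  {r^1, r^2} (size 2)  {s, sr, ..., sr^2} (size 3)
  chi_1 (triv)               1             1                    1                          
  chi_2 (sign: r->1, s->-1)  1             1                    -1                         
  chi_3 (2d, j=1)            2             -1                   0                          

Spot check: chi_2 (sign: r->1, s->-1) on {e} = 1.

Details: D_3 has order 2*3 = 6 with 3 conjugacy classes, hence 3 irreducibles. Sum of squared dims 1 + 1 + 4 = 6 = |G|. Linear characters come from the abelianisation; the 2-dimensional irreps have character r^k -> 2*cos(2*pi*j*k/3), reflections -> 0.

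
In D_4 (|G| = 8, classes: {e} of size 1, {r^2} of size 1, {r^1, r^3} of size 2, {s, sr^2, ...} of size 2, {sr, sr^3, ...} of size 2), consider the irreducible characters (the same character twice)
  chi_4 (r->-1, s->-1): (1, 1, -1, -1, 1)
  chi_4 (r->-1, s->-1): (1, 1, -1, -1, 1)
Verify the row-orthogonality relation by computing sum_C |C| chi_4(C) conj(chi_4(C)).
Sum = 8 = |G| = 8; so <chi_4, chi_4> = 1 (norm-1 confirms irreducibility).

Why: Compute term by term over conjugacy classes (|C| * chi_4(C) * conj(chi_4(C))):
  1*(1)*conj(1) + 1*(1)*conj(1) + 2*(-1)*conj(-1) + 2*(-1)*conj(-1) + 2*(1)*conj(1)
  = (1) + (1) + (2) + (2) + (2)
  = 8.
Dividing by |G| = 8 gives 8/8 = 1, matching the row-orthogonality relation <chi_4, chi_4> = [chi_4 = chi_4].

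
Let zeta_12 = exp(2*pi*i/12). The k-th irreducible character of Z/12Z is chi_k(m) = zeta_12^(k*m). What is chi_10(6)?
chi_10(6) = zeta_12^60 = 1

Why: chi_10(6) = zeta_12^(10*6) = zeta_12^60. Since zeta_12^12 = 1, this equals zeta_12^0 = exp(2*pi*i*0/12) = 1.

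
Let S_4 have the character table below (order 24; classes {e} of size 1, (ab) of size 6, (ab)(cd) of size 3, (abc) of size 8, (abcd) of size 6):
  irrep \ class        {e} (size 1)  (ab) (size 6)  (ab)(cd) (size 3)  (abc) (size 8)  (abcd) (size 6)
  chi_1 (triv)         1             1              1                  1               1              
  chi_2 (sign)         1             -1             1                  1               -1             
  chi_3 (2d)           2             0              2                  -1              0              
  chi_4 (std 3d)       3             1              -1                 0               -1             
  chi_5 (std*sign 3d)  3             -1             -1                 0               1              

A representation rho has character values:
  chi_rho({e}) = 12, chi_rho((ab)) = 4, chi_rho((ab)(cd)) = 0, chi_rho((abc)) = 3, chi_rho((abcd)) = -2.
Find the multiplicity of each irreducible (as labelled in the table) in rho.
Multiplicities: chi_1: 2, chi_2: 1, chi_3: 0, chi_4: 3, chi_5: 0.

Reasoning: Use <chi_rho, chi> = (1/|G|) sum_C |C| * chi_rho(C) * conj(chi(C)) with |G| = 24 for each irreducible chi in the table:
  <chi_rho, chi_1> = (1/24)[1*(12)*conj(1) + 6*(4)*conj(1) + 3*(0)*conj(1) + 8*(3)*conj(1) + 6*(-2)*conj(1)]
      = (1/24)[(12) + (24) + (0) + (24) + (-12)] = 48/24 = 2
  <chi_rho, chi_2> = (1/24)[1*(12)*conj(1) + 6*(4)*conj(-1) + 3*(0)*conj(1) + 8*(3)*conj(1) + 6*(-2)*conj(-1)]
      = (1/24)[(12) + (-24) + (0) + (24) + (12)] = 24/24 = 1
  <chi_rho, chi_3> = (1/24)[1*(12)*conj(2) + 6*(4)*conj(0) + 3*(0)*conj(2) + 8*(3)*conj(-1) + 6*(-2)*conj(0)]
      = (1/24)[(24) + (0) + (0) + (-24) + (0)] = 0/24 = 0
  <chi_rho, chi_4> = (1/24)[1*(12)*conj(3) + 6*(4)*conj(1) + 3*(0)*conj(-1) + 8*(3)*conj(0) + 6*(-2)*conj(-1)]
      = (1/24)[(36) + (24) + (0) + (0) + (12)] = 72/24 = 3
  <chi_rho, chi_5> = (1/24)[1*(12)*conj(3) + 6*(4)*conj(-1) + 3*(0)*conj(-1) + 8*(3)*conj(0) + 6*(-2)*conj(1)]
      = (1/24)[(36) + (-24) + (0) + (0) + (-12)] = 0/24 = 0
Dimension check: dim(rho) = sum (mult * dim) = 2*1 + 1*1 + 0*2 + 3*3 + 0*3 = 12 = chi_rho(e) = 12.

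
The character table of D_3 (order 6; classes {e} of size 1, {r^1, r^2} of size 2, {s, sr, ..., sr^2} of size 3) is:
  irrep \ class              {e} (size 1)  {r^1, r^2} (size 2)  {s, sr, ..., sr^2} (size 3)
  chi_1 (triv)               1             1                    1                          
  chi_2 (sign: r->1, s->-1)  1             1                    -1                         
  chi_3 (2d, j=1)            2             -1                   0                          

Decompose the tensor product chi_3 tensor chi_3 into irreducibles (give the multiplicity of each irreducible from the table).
chi_3 tensor chi_3 = chi_1 + chi_2 + chi_3 (all other irreducibles have multiplicity 0).

The character of a tensor product is the pointwise product (chi_3 * chi_3)(C) = chi_3(C) * chi_3(C):
  {e}: (2)*(2), {r^1, r^2}: (-1)*(-1), {s, sr, ..., sr^2}: (0)*(0)
so (chi_3 * chi_3) takes values
  {e} -> 4, {r^1, r^2} -> 1, {s, sr, ..., sr^2} -> 0.
Now take the inner product of this character with each irreducible chi from the table, <chi_3*chi_3, chi> = (1/6) sum_C |C| (chi_3*chi_3)(C) conj(chi(C)):
  <chi_3*chi_3, chi_1> = (1/6)[1*(4)*conj(1) + 2*(1)*conj(1) + 3*(0)*conj(1)]
      = (1/6)[(4) + (2) + (0)] = 6/6 = 1
  <chi_3*chi_3, chi_2> = (1/6)[1*(4)*conj(1) + 2*(1)*conj(1) + 3*(0)*conj(-1)]
      = (1/6)[(4) + (2) + (0)] = 6/6 = 1
  <chi_3*chi_3, chi_3> = (1/6)[1*(4)*conj(2) + 2*(1)*conj(-1) + 3*(0)*conj(0)]
      = (1/6)[(8) + (-2) + (0)] = 6/6 = 1
Hence the multiplicities are chi_1: 1, chi_2: 1, chi_3: 1. Dimension check: dim(chi_3)*dim(chi_3) = 2*2 = 4 and sum (mult * dim) = 1*1 + 1*1 + 1*2 = 4.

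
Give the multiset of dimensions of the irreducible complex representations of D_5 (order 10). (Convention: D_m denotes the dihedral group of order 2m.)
Dimensions: 1, 1, 2, 2

Why: There are 4 irreducibles (= number of conjugacy classes). Their dimensions d_i satisfy sum d_i^2 = |G| = 10: 1 + 1 + 4 + 4 = 10.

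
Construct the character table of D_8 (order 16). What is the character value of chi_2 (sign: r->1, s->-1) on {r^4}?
Conjugacy classes: {e} of size 1, {r^4} of size 1, {r^1, r^7} of size 2, {r^2, r^6} of size 2, {r^3, r^5} of size 2, {s, sr^2, ...} of size 4, {sr, sr^3, ...} of size 4.
Character table:
  irrep \ class              {e} (size 1)  {r^4} (size 1)  {r^1, r^7} (size 2)  {r^2, r^6} (size 2)  {r^3, r^5} (size 2)  {s, sr^2, ...} (size 4)  {sr, sr^3, ...} (size 4)
  chi_1 (triv)               1             1               1                    1                    1                    1                        1                       
  chi_2 (sign: r->1, s->-1)  1             1               1                    1                    1                    -1                       -1                      
  chi_3 (r->-1, s->1)        1             1               -1                   1                    -1                   1                        -1                      
  chi_4 (r->-1, s->-1)       1             1               -1                   1                    -1                   -1                       1                       
  chi_5 (2d, j=1)            2             -2              sqrt(2)              0                    -sqrt(2)             0                        0                       
  chi_6 (2d, j=2)            2             2               0                    -2                   0                    0                        0                       
  chi_7 (2d, j=3)            2             -2              -sqrt(2)             0                    sqrt(2)              0                        0                       

Spot check: chi_2 (sign: r->1, s->-1) on {r^4} = 1.

Reasoning: D_8 has order 2*8 = 16 with 7 conjugacy classes, hence 7 irreducibles. Sum of squared dims 1 + 1 + 1 + 1 + 4 + 4 + 4 = 16 = |G|. Linear characters come from the abelianisation; the 2-dimensional irreps have character r^k -> 2*cos(2*pi*j*k/8), reflections -> 0.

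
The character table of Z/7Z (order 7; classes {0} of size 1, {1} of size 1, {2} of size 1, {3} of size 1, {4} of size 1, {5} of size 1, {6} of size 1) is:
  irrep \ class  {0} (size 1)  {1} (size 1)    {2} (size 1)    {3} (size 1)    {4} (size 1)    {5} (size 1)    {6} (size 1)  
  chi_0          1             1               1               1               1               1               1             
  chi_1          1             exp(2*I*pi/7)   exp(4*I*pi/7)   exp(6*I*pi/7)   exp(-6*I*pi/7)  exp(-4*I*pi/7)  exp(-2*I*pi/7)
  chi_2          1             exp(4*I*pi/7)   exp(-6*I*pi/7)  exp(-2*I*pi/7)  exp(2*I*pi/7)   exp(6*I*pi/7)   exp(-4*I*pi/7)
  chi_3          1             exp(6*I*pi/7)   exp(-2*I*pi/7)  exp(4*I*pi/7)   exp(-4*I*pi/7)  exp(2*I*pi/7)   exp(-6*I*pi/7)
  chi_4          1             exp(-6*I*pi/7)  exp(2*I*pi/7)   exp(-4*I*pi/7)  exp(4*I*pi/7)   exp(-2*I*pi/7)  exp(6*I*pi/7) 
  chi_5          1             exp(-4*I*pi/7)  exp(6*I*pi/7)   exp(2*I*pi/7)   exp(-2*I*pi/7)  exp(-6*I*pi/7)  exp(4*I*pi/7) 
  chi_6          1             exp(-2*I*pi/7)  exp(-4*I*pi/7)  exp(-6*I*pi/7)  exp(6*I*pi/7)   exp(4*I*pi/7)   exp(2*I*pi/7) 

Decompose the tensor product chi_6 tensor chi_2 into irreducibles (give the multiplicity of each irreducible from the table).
chi_6 tensor chi_2 = chi_1 (all other irreducibles have multiplicity 0).

The character of a tensor product is the pointwise product (chi_6 * chi_2)(C) = chi_6(C) * chi_2(C):
  {0}: (1)*(1), {1}: (exp(-2*I*pi/7))*(exp(4*I*pi/7)), {2}: (exp(-4*I*pi/7))*(exp(-6*I*pi/7)), {3}: (exp(-6*I*pi/7))*(exp(-2*I*pi/7)), {4}: (exp(6*I*pi/7))*(exp(2*I*pi/7)), {5}: (exp(4*I*pi/7))*(exp(6*I*pi/7)), {6}: (exp(2*I*pi/7))*(exp(-4*I*pi/7))
so (chi_6 * chi_2) takes values
  {0} -> 1, {1} -> exp(2*I*pi/7), {2} -> exp(4*I*pi/7), {3} -> exp(6*I*pi/7), {4} -> exp(-6*I*pi/7), {5} -> exp(-4*I*pi/7), {6} -> exp(-2*I*pi/7).
Now take the inner product of this character with each irreducible chi from the table, <chi_6*chi_2, chi> = (1/7) sum_C |C| (chi_6*chi_2)(C) conj(chi(C)):
  <chi_6*chi_2, chi_0> = (1/7)[1*(1)*conj(1) + 1*(exp(2*I*pi/7))*conj(1) + 1*(exp(4*I*pi/7))*conj(1) + 1*(exp(6*I*pi/7))*conj(1) + 1*(exp(-6*I*pi/7))*conj(1) + 1*(exp(-4*I*pi/7))*conj(1) + 1*(exp(-2*I*pi/7))*conj(1)]
      = (1/7)[(1) + (exp(2*I*pi/7)) + (exp(4*I*pi/7)) + (exp(6*I*pi/7)) + (exp(-6*I*pi/7)) + (exp(-4*I*pi/7)) + (exp(-2*I*pi/7))] = 0/7 = 0
  <chi_6*chi_2, chi_1> = (1/7)[1*(1)*conj(1) + 1*(exp(2*I*pi/7))*conj(exp(2*I*pi/7)) + 1*(exp(4*I*pi/7))*conj(exp(4*I*pi/7)) + 1*(exp(6*I*pi/7))*conj(exp(6*I*pi/7)) + 1*(exp(-6*I*pi/7))*conj(exp(-6*I*pi/7)) + 1*(exp(-4*I*pi/7))*conj(exp(-4*I*pi/7)) + 1*(exp(-2*I*pi/7))*conj(exp(-2*I*pi/7))]
      = (1/7)[(1) + (1) + (1) + (1) + (1) + (1) + (1)] = 7/7 = 1
  <chi_6*chi_2, chi_2> = (1/7)[1*(1)*conj(1) + 1*(exp(2*I*pi/7))*conj(exp(4*I*pi/7)) + 1*(exp(4*I*pi/7))*conj(exp(-6*I*pi/7)) + 1*(exp(6*I*pi/7))*conj(exp(-2*I*pi/7)) + 1*(exp(-6*I*pi/7))*conj(exp(2*I*pi/7)) + 1*(exp(-4*I*pi/7))*conj(exp(6*I*pi/7)) + 1*(exp(-2*I*pi/7))*conj(exp(-4*I*pi/7))]
      = (1/7)[(1) + (exp(-2*I*pi/7)) + (exp(-4*I*pi/7)) + (exp(-6*I*pi/7)) + (exp(6*I*pi/7)) + (exp(4*I*pi/7)) + (exp(2*I*pi/7))] = 0/7 = 0
  <chi_6*chi_2, chi_3> = (1/7)[1*(1)*conj(1) + 1*(exp(2*I*pi/7))*conj(exp(6*I*pi/7)) + 1*(exp(4*I*pi/7))*conj(exp(-2*I*pi/7)) + 1*(exp(6*I*pi/7))*conj(exp(4*I*pi/7)) + 1*(exp(-6*I*pi/7))*conj(exp(-4*I*pi/7)) + 1*(exp(-4*I*pi/7))*conj(exp(2*I*pi/7)) + 1*(exp(-2*I*pi/7))*conj(exp(-6*I*pi/7))]
      = (1/7)[(1) + (exp(-4*I*pi/7)) + (exp(6*I*pi/7)) + (exp(2*I*pi/7)) + (exp(-2*I*pi/7)) + (exp(-6*I*pi/7)) + (exp(4*I*pi/7))] = 0/7 = 0
  <chi_6*chi_2, chi_4> = (1/7)[1*(1)*conj(1) + 1*(exp(2*I*pi/7))*conj(exp(-6*I*pi/7)) + 1*(exp(4*I*pi/7))*conj(exp(2*I*pi/7)) + 1*(exp(6*I*pi/7))*conj(exp(-4*I*pi/7)) + 1*(exp(-6*I*pi/7))*conj(exp(4*I*pi/7)) + 1*(exp(-4*I*pi/7))*conj(exp(-2*I*pi/7)) + 1*(exp(-2*I*pi/7))*conj(exp(6*I*pi/7))]
      = (1/7)[(1) + (exp(-6*I*pi/7)) + (exp(2*I*pi/7)) + (exp(-4*I*pi/7)) + (exp(4*I*pi/7)) + (exp(-2*I*pi/7)) + (exp(6*I*pi/7))] = 0/7 = 0
  <chi_6*chi_2, chi_5> = (1/7)[1*(1)*conj(1) + 1*(exp(2*I*pi/7))*conj(exp(-4*I*pi/7)) + 1*(exp(4*I*pi/7))*conj(exp(6*I*pi/7)) + 1*(exp(6*I*pi/7))*conj(exp(2*I*pi/7)) + 1*(exp(-6*I*pi/7))*conj(exp(-2*I*pi/7)) + 1*(exp(-4*I*pi/7))*conj(exp(-6*I*pi/7)) + 1*(exp(-2*I*pi/7))*conj(exp(4*I*pi/7))]
      = (1/7)[(1) + (exp(6*I*pi/7)) + (exp(-2*I*pi/7)) + (exp(4*I*pi/7)) + (exp(-4*I*pi/7)) + (exp(2*I*pi/7)) + (exp(-6*I*pi/7))] = 0/7 = 0
  <chi_6*chi_2, chi_6> = (1/7)[1*(1)*conj(1) + 1*(exp(2*I*pi/7))*conj(exp(-2*I*pi/7)) + 1*(exp(4*I*pi/7))*conj(exp(-4*I*pi/7)) + 1*(exp(6*I*pi/7))*conj(exp(-6*I*pi/7)) + 1*(exp(-6*I*pi/7))*conj(exp(6*I*pi/7)) + 1*(exp(-4*I*pi/7))*conj(exp(4*I*pi/7)) + 1*(exp(-2*I*pi/7))*conj(exp(2*I*pi/7))]
      = (1/7)[(1) + (exp(4*I*pi/7)) + (exp(-6*I*pi/7)) + (exp(-2*I*pi/7)) + (exp(2*I*pi/7)) + (exp(6*I*pi/7)) + (exp(-4*I*pi/7))] = 0/7 = 0
(Exp terms are combined using exp(i*s)*conj(exp(i*t)) = exp(i*(s-t)), and sums of them are collapsed using the identity that for every m > 1 the m distinct m-th roots of unity sum to 0, e.g. 1 + exp(2*I*pi/3) + exp(-2*I*pi/3) = 0.)
Hence the multiplicities are chi_1: 1. Dimension check: dim(chi_6)*dim(chi_2) = 1*1 = 1 and sum (mult * dim) = 1*1 = 1.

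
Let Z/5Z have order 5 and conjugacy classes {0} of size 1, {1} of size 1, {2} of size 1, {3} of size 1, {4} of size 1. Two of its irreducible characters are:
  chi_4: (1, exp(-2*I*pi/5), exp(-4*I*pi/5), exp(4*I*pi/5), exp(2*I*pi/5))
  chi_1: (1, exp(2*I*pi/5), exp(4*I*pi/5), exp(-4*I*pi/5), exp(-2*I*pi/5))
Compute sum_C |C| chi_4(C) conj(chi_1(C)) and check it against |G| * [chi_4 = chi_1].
Sum = 0; so <chi_4, chi_1> = 0 (distinct irreducibles are orthogonal).

Argument: Compute term by term over conjugacy classes (|C| * chi_4(C) * conj(chi_1(C))):
  1*(1)*conj(1) + 1*(exp(-2*I*pi/5))*conj(exp(2*I*pi/5)) + 1*(exp(-4*I*pi/5))*conj(exp(4*I*pi/5)) + 1*(exp(4*I*pi/5))*conj(exp(-4*I*pi/5)) + 1*(exp(2*I*pi/5))*conj(exp(-2*I*pi/5))
  = (1) + (exp(-4*I*pi/5)) + (exp(2*I*pi/5)) + (exp(-2*I*pi/5)) + (exp(4*I*pi/5))
  = 0.
(Exp terms are combined using exp(i*s)*conj(exp(i*t)) = exp(i*(s-t)), and sums of them are collapsed using the identity that for every m > 1 the m distinct m-th roots of unity sum to 0, e.g. 1 + exp(2*I*pi/3) + exp(-2*I*pi/3) = 0.)
Dividing by |G| = 5 gives 0/5 = 0, matching the row-orthogonality relation <chi_4, chi_1> = [chi_4 = chi_1].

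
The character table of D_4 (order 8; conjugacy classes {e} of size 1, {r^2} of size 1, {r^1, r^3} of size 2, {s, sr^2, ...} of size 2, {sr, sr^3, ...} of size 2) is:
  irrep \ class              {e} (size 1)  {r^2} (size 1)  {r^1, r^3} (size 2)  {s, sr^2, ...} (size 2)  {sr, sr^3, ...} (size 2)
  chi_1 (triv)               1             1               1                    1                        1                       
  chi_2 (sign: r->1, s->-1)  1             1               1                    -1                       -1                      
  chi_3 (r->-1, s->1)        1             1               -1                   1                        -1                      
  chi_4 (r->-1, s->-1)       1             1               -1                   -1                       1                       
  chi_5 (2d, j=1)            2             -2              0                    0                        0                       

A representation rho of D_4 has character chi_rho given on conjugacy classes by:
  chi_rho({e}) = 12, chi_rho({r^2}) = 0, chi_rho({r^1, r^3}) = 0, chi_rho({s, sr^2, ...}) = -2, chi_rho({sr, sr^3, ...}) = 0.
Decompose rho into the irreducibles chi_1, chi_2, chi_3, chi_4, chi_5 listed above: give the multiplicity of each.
Multiplicities: chi_1: 1, chi_2: 2, chi_3: 1, chi_4: 2, chi_5: 3.

Justification: Use <chi_rho, chi> = (1/|G|) sum_C |C| * chi_rho(C) * conj(chi(C)) with |G| = 8 for each irreducible chi in the table:
  <chi_rho, chi_1> = (1/8)[1*(12)*conj(1) + 1*(0)*conj(1) + 2*(0)*conj(1) + 2*(-2)*conj(1) + 2*(0)*conj(1)]
      = (1/8)[(12) + (0) + (0) + (-4) + (0)] = 8/8 = 1
  <chi_rho, chi_2> = (1/8)[1*(12)*conj(1) + 1*(0)*conj(1) + 2*(0)*conj(1) + 2*(-2)*conj(-1) + 2*(0)*conj(-1)]
      = (1/8)[(12) + (0) + (0) + (4) + (0)] = 16/8 = 2
  <chi_rho, chi_3> = (1/8)[1*(12)*conj(1) + 1*(0)*conj(1) + 2*(0)*conj(-1) + 2*(-2)*conj(1) + 2*(0)*conj(-1)]
      = (1/8)[(12) + (0) + (0) + (-4) + (0)] = 8/8 = 1
  <chi_rho, chi_4> = (1/8)[1*(12)*conj(1) + 1*(0)*conj(1) + 2*(0)*conj(-1) + 2*(-2)*conj(-1) + 2*(0)*conj(1)]
      = (1/8)[(12) + (0) + (0) + (4) + (0)] = 16/8 = 2
  <chi_rho, chi_5> = (1/8)[1*(12)*conj(2) + 1*(0)*conj(-2) + 2*(0)*conj(0) + 2*(-2)*conj(0) + 2*(0)*conj(0)]
      = (1/8)[(24) + (0) + (0) + (0) + (0)] = 24/8 = 3
Dimension check: dim(rho) = sum (mult * dim) = 1*1 + 2*1 + 1*1 + 2*1 + 3*2 = 12 = chi_rho(e) = 12.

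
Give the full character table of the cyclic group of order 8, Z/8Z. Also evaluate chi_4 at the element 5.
Character table of Z/8Z (irreps indexed chi_0,...,chi_7 with chi_k(m) = zeta_8^(k*m), zeta_8 = exp(2*pi*i/8)):
  irrep \ class  {0} (size 1)  {1} (size 1)    {2} (size 1)  {3} (size 1)    {4} (size 1)  {5} (size 1)    {6} (size 1)  {7} (size 1)  
  chi_0          1             1               1             1               1             1               1             1             
  chi_1          1             exp(I*pi/4)     I             exp(3*I*pi/4)   -1            exp(-3*I*pi/4)  -I            exp(-I*pi/4)  
  chi_2          1             I               -1            -I              1             I               -1            -I            
  chi_3          1             exp(3*I*pi/4)   -I            exp(I*pi/4)     -1            exp(-I*pi/4)    I             exp(-3*I*pi/4)
  chi_4          1             -1              1             -1              1             -1              1             -1            
  chi_5          1             exp(-3*I*pi/4)  I             exp(-I*pi/4)    -1            exp(I*pi/4)     -I            exp(3*I*pi/4) 
  chi_6          1             -I              -1            I               1             -I              -1            I             
  chi_7          1             exp(-I*pi/4)    -I            exp(-3*I*pi/4)  -1            exp(3*I*pi/4)   I             exp(I*pi/4)   

Spot check: chi_4(5) = zeta_8^(4*5) = zeta_8^20 = -1.

Derivation: Z/8Z is abelian, so all 8 irreducible complex representations are 1-dimensional. They are given by chi_k(m) = zeta_8^(k*m) for k = 0,...,7. Row orthogonality: sum_m chi_k(m) conj(chi_l(m)) = 8 * [k = l].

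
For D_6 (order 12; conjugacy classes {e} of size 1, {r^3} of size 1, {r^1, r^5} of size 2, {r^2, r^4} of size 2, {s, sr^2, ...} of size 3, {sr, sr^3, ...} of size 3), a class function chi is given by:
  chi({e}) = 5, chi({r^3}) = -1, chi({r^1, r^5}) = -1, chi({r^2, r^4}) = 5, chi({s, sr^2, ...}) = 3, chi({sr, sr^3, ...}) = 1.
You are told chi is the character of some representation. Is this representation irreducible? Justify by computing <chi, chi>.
Not irreducible (reducible): <chi, chi> = 9 > 1.

Derivation: <chi, chi> = (1/|G|) sum_C |C| * |chi(C)|^2 = (1/12)[1*|5|^2 + 1*|-1|^2 + 2*|-1|^2 + 2*|5|^2 + 3*|3|^2 + 3*|1|^2]
  = (1/12)[(25) + (1) + (2) + (50) + (27) + (3)] = 108/12 = 9.
A character is irreducible iff <chi, chi> = 1, so this representation is reducible.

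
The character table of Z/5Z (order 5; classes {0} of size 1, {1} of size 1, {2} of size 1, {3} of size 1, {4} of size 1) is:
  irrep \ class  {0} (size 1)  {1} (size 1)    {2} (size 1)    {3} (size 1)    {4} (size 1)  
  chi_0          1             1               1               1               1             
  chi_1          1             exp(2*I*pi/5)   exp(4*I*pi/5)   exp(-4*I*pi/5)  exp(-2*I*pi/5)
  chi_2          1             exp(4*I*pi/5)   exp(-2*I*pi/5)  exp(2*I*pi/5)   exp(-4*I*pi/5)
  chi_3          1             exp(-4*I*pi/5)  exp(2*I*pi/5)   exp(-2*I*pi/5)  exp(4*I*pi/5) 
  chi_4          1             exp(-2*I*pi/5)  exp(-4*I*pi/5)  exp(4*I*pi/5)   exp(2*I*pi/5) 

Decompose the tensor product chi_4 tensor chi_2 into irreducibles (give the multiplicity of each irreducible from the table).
chi_4 tensor chi_2 = chi_1 (all other irreducibles have multiplicity 0).

Reasoning: The character of a tensor product is the pointwise product (chi_4 * chi_2)(C) = chi_4(C) * chi_2(C):
  {0}: (1)*(1), {1}: (exp(-2*I*pi/5))*(exp(4*I*pi/5)), {2}: (exp(-4*I*pi/5))*(exp(-2*I*pi/5)), {3}: (exp(4*I*pi/5))*(exp(2*I*pi/5)), {4}: (exp(2*I*pi/5))*(exp(-4*I*pi/5))
so (chi_4 * chi_2) takes values
  {0} -> 1, {1} -> exp(2*I*pi/5), {2} -> exp(4*I*pi/5), {3} -> exp(-4*I*pi/5), {4} -> exp(-2*I*pi/5).
Now take the inner product of this character with each irreducible chi from the table, <chi_4*chi_2, chi> = (1/5) sum_C |C| (chi_4*chi_2)(C) conj(chi(C)):
  <chi_4*chi_2, chi_0> = (1/5)[1*(1)*conj(1) + 1*(exp(2*I*pi/5))*conj(1) + 1*(exp(4*I*pi/5))*conj(1) + 1*(exp(-4*I*pi/5))*conj(1) + 1*(exp(-2*I*pi/5))*conj(1)]
      = (1/5)[(1) + (exp(2*I*pi/5)) + (exp(4*I*pi/5)) + (exp(-4*I*pi/5)) + (exp(-2*I*pi/5))] = 0/5 = 0
  <chi_4*chi_2, chi_1> = (1/5)[1*(1)*conj(1) + 1*(exp(2*I*pi/5))*conj(exp(2*I*pi/5)) + 1*(exp(4*I*pi/5))*conj(exp(4*I*pi/5)) + 1*(exp(-4*I*pi/5))*conj(exp(-4*I*pi/5)) + 1*(exp(-2*I*pi/5))*conj(exp(-2*I*pi/5))]
      = (1/5)[(1) + (1) + (1) + (1) + (1)] = 5/5 = 1
  <chi_4*chi_2, chi_2> = (1/5)[1*(1)*conj(1) + 1*(exp(2*I*pi/5))*conj(exp(4*I*pi/5)) + 1*(exp(4*I*pi/5))*conj(exp(-2*I*pi/5)) + 1*(exp(-4*I*pi/5))*conj(exp(2*I*pi/5)) + 1*(exp(-2*I*pi/5))*conj(exp(-4*I*pi/5))]
      = (1/5)[(1) + (exp(-2*I*pi/5)) + (exp(-4*I*pi/5)) + (exp(4*I*pi/5)) + (exp(2*I*pi/5))] = 0/5 = 0
  <chi_4*chi_2, chi_3> = (1/5)[1*(1)*conj(1) + 1*(exp(2*I*pi/5))*conj(exp(-4*I*pi/5)) + 1*(exp(4*I*pi/5))*conj(exp(2*I*pi/5)) + 1*(exp(-4*I*pi/5))*conj(exp(-2*I*pi/5)) + 1*(exp(-2*I*pi/5))*conj(exp(4*I*pi/5))]
      = (1/5)[(1) + (exp(-4*I*pi/5)) + (exp(2*I*pi/5)) + (exp(-2*I*pi/5)) + (exp(4*I*pi/5))] = 0/5 = 0
  <chi_4*chi_2, chi_4> = (1/5)[1*(1)*conj(1) + 1*(exp(2*I*pi/5))*conj(exp(-2*I*pi/5)) + 1*(exp(4*I*pi/5))*conj(exp(-4*I*pi/5)) + 1*(exp(-4*I*pi/5))*conj(exp(4*I*pi/5)) + 1*(exp(-2*I*pi/5))*conj(exp(2*I*pi/5))]
      = (1/5)[(1) + (exp(4*I*pi/5)) + (exp(-2*I*pi/5)) + (exp(2*I*pi/5)) + (exp(-4*I*pi/5))] = 0/5 = 0
(Exp terms are combined using exp(i*s)*conj(exp(i*t)) = exp(i*(s-t)), and sums of them are collapsed using the identity that for every m > 1 the m distinct m-th roots of unity sum to 0, e.g. 1 + exp(2*I*pi/3) + exp(-2*I*pi/3) = 0.)
Hence the multiplicities are chi_1: 1. Dimension check: dim(chi_4)*dim(chi_2) = 1*1 = 1 and sum (mult * dim) = 1*1 = 1.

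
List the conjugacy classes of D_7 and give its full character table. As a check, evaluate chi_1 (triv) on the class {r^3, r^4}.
Conjugacy classes: {e} of size 1, {r^1, r^6} of size 2, {r^2, r^5} of size 2, {r^3, r^4} of size 2, {s, sr, ..., sr^6} of size 7.
Character table:
  irrep \ class              {e} (size 1)  {r^1, r^6} (size 2)  {r^2, r^5} (size 2)  {r^3, r^4} (size 2)  {s, sr, ..., sr^6} (size 7)
  chi_1 (triv)               1             1                    1                    1                    1                          
  chi_2 (sign: r->1, s->-1)  1             1                    1                    1                    -1                         
  chi_3 (2d, j=1)            2             2*cos(2*pi/7)        -2*cos(3*pi/7)       -2*cos(pi/7)         0                          
  chi_4 (2d, j=2)            2             -2*cos(3*pi/7)       -2*cos(pi/7)         2*cos(2*pi/7)        0                          
  chi_5 (2d, j=3)            2             -2*cos(pi/7)         2*cos(2*pi/7)        -2*cos(3*pi/7)       0                          

Spot check: chi_1 (triv) on {r^3, r^4} = 1.

Explanation: D_7 has order 2*7 = 14 with 5 conjugacy classes, hence 5 irreducibles. Sum of squared dims 1 + 1 + 4 + 4 + 4 = 14 = |G|. Linear characters come from the abelianisation; the 2-dimensional irreps have character r^k -> 2*cos(2*pi*j*k/7), reflections -> 0.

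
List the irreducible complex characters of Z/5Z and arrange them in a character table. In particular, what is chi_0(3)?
Character table of Z/5Z (irreps indexed chi_0,...,chi_4 with chi_k(m) = zeta_5^(k*m), zeta_5 = exp(2*pi*i/5)):
  irrep \ class  {0} (size 1)  {1} (size 1)    {2} (size 1)    {3} (size 1)    {4} (size 1)  
  chi_0          1             1               1               1               1             
  chi_1          1             exp(2*I*pi/5)   exp(4*I*pi/5)   exp(-4*I*pi/5)  exp(-2*I*pi/5)
  chi_2          1             exp(4*I*pi/5)   exp(-2*I*pi/5)  exp(2*I*pi/5)   exp(-4*I*pi/5)
  chi_3          1             exp(-4*I*pi/5)  exp(2*I*pi/5)   exp(-2*I*pi/5)  exp(4*I*pi/5) 
  chi_4          1             exp(-2*I*pi/5)  exp(-4*I*pi/5)  exp(4*I*pi/5)   exp(2*I*pi/5) 

Spot check: chi_0(3) = zeta_5^(0*3) = zeta_5^0 = 1.

Z/5Z is abelian, so all 5 irreducible complex representations are 1-dimensional. They are given by chi_k(m) = zeta_5^(k*m) for k = 0,...,4. Row orthogonality: sum_m chi_k(m) conj(chi_l(m)) = 5 * [k = l].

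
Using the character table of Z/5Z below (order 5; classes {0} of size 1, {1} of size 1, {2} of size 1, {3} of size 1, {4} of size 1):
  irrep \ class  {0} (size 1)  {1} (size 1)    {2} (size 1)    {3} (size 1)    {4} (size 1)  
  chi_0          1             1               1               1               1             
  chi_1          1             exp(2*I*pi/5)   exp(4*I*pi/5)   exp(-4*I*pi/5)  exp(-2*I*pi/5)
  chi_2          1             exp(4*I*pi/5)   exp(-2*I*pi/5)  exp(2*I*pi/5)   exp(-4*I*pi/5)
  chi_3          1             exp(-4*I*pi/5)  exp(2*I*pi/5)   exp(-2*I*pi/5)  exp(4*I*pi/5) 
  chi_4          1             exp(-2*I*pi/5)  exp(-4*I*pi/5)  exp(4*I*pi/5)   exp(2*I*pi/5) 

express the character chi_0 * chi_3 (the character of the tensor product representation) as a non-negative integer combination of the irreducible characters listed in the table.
chi_0 tensor chi_3 = chi_3 (all other irreducibles have multiplicity 0).

Argument: The character of a tensor product is the pointwise product (chi_0 * chi_3)(C) = chi_0(C) * chi_3(C):
  {0}: (1)*(1), {1}: (1)*(exp(-4*I*pi/5)), {2}: (1)*(exp(2*I*pi/5)), {3}: (1)*(exp(-2*I*pi/5)), {4}: (1)*(exp(4*I*pi/5))
so (chi_0 * chi_3) takes values
  {0} -> 1, {1} -> exp(-4*I*pi/5), {2} -> exp(2*I*pi/5), {3} -> exp(-2*I*pi/5), {4} -> exp(4*I*pi/5).
Now take the inner product of this character with each irreducible chi from the table, <chi_0*chi_3, chi> = (1/5) sum_C |C| (chi_0*chi_3)(C) conj(chi(C)):
  <chi_0*chi_3, chi_0> = (1/5)[1*(1)*conj(1) + 1*(exp(-4*I*pi/5))*conj(1) + 1*(exp(2*I*pi/5))*conj(1) + 1*(exp(-2*I*pi/5))*conj(1) + 1*(exp(4*I*pi/5))*conj(1)]
      = (1/5)[(1) + (exp(-4*I*pi/5)) + (exp(2*I*pi/5)) + (exp(-2*I*pi/5)) + (exp(4*I*pi/5))] = 0/5 = 0
  <chi_0*chi_3, chi_1> = (1/5)[1*(1)*conj(1) + 1*(exp(-4*I*pi/5))*conj(exp(2*I*pi/5)) + 1*(exp(2*I*pi/5))*conj(exp(4*I*pi/5)) + 1*(exp(-2*I*pi/5))*conj(exp(-4*I*pi/5)) + 1*(exp(4*I*pi/5))*conj(exp(-2*I*pi/5))]
      = (1/5)[(1) + (exp(4*I*pi/5)) + (exp(-2*I*pi/5)) + (exp(2*I*pi/5)) + (exp(-4*I*pi/5))] = 0/5 = 0
  <chi_0*chi_3, chi_2> = (1/5)[1*(1)*conj(1) + 1*(exp(-4*I*pi/5))*conj(exp(4*I*pi/5)) + 1*(exp(2*I*pi/5))*conj(exp(-2*I*pi/5)) + 1*(exp(-2*I*pi/5))*conj(exp(2*I*pi/5)) + 1*(exp(4*I*pi/5))*conj(exp(-4*I*pi/5))]
      = (1/5)[(1) + (exp(2*I*pi/5)) + (exp(4*I*pi/5)) + (exp(-4*I*pi/5)) + (exp(-2*I*pi/5))] = 0/5 = 0
  <chi_0*chi_3, chi_3> = (1/5)[1*(1)*conj(1) + 1*(exp(-4*I*pi/5))*conj(exp(-4*I*pi/5)) + 1*(exp(2*I*pi/5))*conj(exp(2*I*pi/5)) + 1*(exp(-2*I*pi/5))*conj(exp(-2*I*pi/5)) + 1*(exp(4*I*pi/5))*conj(exp(4*I*pi/5))]
      = (1/5)[(1) + (1) + (1) + (1) + (1)] = 5/5 = 1
  <chi_0*chi_3, chi_4> = (1/5)[1*(1)*conj(1) + 1*(exp(-4*I*pi/5))*conj(exp(-2*I*pi/5)) + 1*(exp(2*I*pi/5))*conj(exp(-4*I*pi/5)) + 1*(exp(-2*I*pi/5))*conj(exp(4*I*pi/5)) + 1*(exp(4*I*pi/5))*conj(exp(2*I*pi/5))]
      = (1/5)[(1) + (exp(-2*I*pi/5)) + (exp(-4*I*pi/5)) + (exp(4*I*pi/5)) + (exp(2*I*pi/5))] = 0/5 = 0
(Exp terms are combined using exp(i*s)*conj(exp(i*t)) = exp(i*(s-t)), and sums of them are collapsed using the identity that for every m > 1 the m distinct m-th roots of unity sum to 0, e.g. 1 + exp(2*I*pi/3) + exp(-2*I*pi/3) = 0.)
Hence the multiplicities are chi_3: 1. Dimension check: dim(chi_0)*dim(chi_3) = 1*1 = 1 and sum (mult * dim) = 1*1 = 1.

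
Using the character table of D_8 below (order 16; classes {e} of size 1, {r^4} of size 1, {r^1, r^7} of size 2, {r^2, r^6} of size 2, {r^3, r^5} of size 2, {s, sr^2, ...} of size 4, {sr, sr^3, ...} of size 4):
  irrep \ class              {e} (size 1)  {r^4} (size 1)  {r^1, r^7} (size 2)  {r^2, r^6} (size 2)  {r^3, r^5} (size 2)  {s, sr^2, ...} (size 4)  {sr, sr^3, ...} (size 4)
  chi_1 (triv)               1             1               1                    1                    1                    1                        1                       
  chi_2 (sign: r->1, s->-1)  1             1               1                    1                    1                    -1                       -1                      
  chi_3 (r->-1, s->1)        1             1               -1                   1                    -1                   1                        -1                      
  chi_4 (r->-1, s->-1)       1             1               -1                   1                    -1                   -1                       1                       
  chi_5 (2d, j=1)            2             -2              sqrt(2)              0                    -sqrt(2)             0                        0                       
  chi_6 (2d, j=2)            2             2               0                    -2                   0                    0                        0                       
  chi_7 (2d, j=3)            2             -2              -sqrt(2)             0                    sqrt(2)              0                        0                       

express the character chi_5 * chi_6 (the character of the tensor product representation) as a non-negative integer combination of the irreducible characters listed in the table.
chi_5 tensor chi_6 = chi_5 + chi_7 (all other irreducibles have multiplicity 0).

Why: The character of a tensor product is the pointwise product (chi_5 * chi_6)(C) = chi_5(C) * chi_6(C):
  {e}: (2)*(2), {r^4}: (-2)*(2), {r^1, r^7}: (sqrt(2))*(0), {r^2, r^6}: (0)*(-2), {r^3, r^5}: (-sqrt(2))*(0), {s, sr^2, ...}: (0)*(0), {sr, sr^3, ...}: (0)*(0)
so (chi_5 * chi_6) takes values
  {e} -> 4, {r^4} -> -4, {r^1, r^7} -> 0, {r^2, r^6} -> 0, {r^3, r^5} -> 0, {s, sr^2, ...} -> 0, {sr, sr^3, ...} -> 0.
Now take the inner product of this character with each irreducible chi from the table, <chi_5*chi_6, chi> = (1/16) sum_C |C| (chi_5*chi_6)(C) conj(chi(C)):
  <chi_5*chi_6, chi_1> = (1/16)[1*(4)*conj(1) + 1*(-4)*conj(1) + 2*(0)*conj(1) + 2*(0)*conj(1) + 2*(0)*conj(1) + 4*(0)*conj(1) + 4*(0)*conj(1)]
      = (1/16)[(4) + (-4) + (0) + (0) + (0) + (0) + (0)] = 0/16 = 0
  <chi_5*chi_6, chi_2> = (1/16)[1*(4)*conj(1) + 1*(-4)*conj(1) + 2*(0)*conj(1) + 2*(0)*conj(1) + 2*(0)*conj(1) + 4*(0)*conj(-1) + 4*(0)*conj(-1)]
      = (1/16)[(4) + (-4) + (0) + (0) + (0) + (0) + (0)] = 0/16 = 0
  <chi_5*chi_6, chi_3> = (1/16)[1*(4)*conj(1) + 1*(-4)*conj(1) + 2*(0)*conj(-1) + 2*(0)*conj(1) + 2*(0)*conj(-1) + 4*(0)*conj(1) + 4*(0)*conj(-1)]
      = (1/16)[(4) + (-4) + (0) + (0) + (0) + (0) + (0)] = 0/16 = 0
  <chi_5*chi_6, chi_4> = (1/16)[1*(4)*conj(1) + 1*(-4)*conj(1) + 2*(0)*conj(-1) + 2*(0)*conj(1) + 2*(0)*conj(-1) + 4*(0)*conj(-1) + 4*(0)*conj(1)]
      = (1/16)[(4) + (-4) + (0) + (0) + (0) + (0) + (0)] = 0/16 = 0
  <chi_5*chi_6, chi_5> = (1/16)[1*(4)*conj(2) + 1*(-4)*conj(-2) + 2*(0)*conj(sqrt(2)) + 2*(0)*conj(0) + 2*(0)*conj(-sqrt(2)) + 4*(0)*conj(0) + 4*(0)*conj(0)]
      = (1/16)[(8) + (8) + (0) + (0) + (0) + (0) + (0)] = 16/16 = 1
  <chi_5*chi_6, chi_6> = (1/16)[1*(4)*conj(2) + 1*(-4)*conj(2) + 2*(0)*conj(0) + 2*(0)*conj(-2) + 2*(0)*conj(0) + 4*(0)*conj(0) + 4*(0)*conj(0)]
      = (1/16)[(8) + (-8) + (0) + (0) + (0) + (0) + (0)] = 0/16 = 0
  <chi_5*chi_6, chi_7> = (1/16)[1*(4)*conj(2) + 1*(-4)*conj(-2) + 2*(0)*conj(-sqrt(2)) + 2*(0)*conj(0) + 2*(0)*conj(sqrt(2)) + 4*(0)*conj(0) + 4*(0)*conj(0)]
      = (1/16)[(8) + (8) + (0) + (0) + (0) + (0) + (0)] = 16/16 = 1
Hence the multiplicities are chi_5: 1, chi_7: 1. Dimension check: dim(chi_5)*dim(chi_6) = 2*2 = 4 and sum (mult * dim) = 1*2 + 1*2 = 4.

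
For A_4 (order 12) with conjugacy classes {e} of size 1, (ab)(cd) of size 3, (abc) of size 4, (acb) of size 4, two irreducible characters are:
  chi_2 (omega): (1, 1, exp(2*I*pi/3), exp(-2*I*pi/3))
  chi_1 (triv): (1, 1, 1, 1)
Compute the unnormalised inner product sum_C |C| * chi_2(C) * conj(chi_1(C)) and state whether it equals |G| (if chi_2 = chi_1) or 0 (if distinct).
Sum = 0; so <chi_2, chi_1> = 0 (distinct irreducibles are orthogonal).

Working: Compute term by term over conjugacy classes (|C| * chi_2(C) * conj(chi_1(C))):
  1*(1)*conj(1) + 3*(1)*conj(1) + 4*(exp(2*I*pi/3))*conj(1) + 4*(exp(-2*I*pi/3))*conj(1)
  = (1) + (3) + (4*exp(2*I*pi/3)) + (4*exp(-2*I*pi/3))
  = 0.
(Exp terms are combined using exp(i*s)*conj(exp(i*t)) = exp(i*(s-t)), and sums of them are collapsed using the identity that for every m > 1 the m distinct m-th roots of unity sum to 0, e.g. 1 + exp(2*I*pi/3) + exp(-2*I*pi/3) = 0.)
Dividing by |G| = 12 gives 0/12 = 0, matching the row-orthogonality relation <chi_2, chi_1> = [chi_2 = chi_1].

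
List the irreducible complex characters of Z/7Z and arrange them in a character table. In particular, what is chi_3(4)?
Character table of Z/7Z (irreps indexed chi_0,...,chi_6 with chi_k(m) = zeta_7^(k*m), zeta_7 = exp(2*pi*i/7)):
  irrep \ class  {0} (size 1)  {1} (size 1)    {2} (size 1)    {3} (size 1)    {4} (size 1)    {5} (size 1)    {6} (size 1)  
  chi_0          1             1               1               1               1               1               1             
  chi_1          1             exp(2*I*pi/7)   exp(4*I*pi/7)   exp(6*I*pi/7)   exp(-6*I*pi/7)  exp(-4*I*pi/7)  exp(-2*I*pi/7)
  chi_2          1             exp(4*I*pi/7)   exp(-6*I*pi/7)  exp(-2*I*pi/7)  exp(2*I*pi/7)   exp(6*I*pi/7)   exp(-4*I*pi/7)
  chi_3          1             exp(6*I*pi/7)   exp(-2*I*pi/7)  exp(4*I*pi/7)   exp(-4*I*pi/7)  exp(2*I*pi/7)   exp(-6*I*pi/7)
  chi_4          1             exp(-6*I*pi/7)  exp(2*I*pi/7)   exp(-4*I*pi/7)  exp(4*I*pi/7)   exp(-2*I*pi/7)  exp(6*I*pi/7) 
  chi_5          1             exp(-4*I*pi/7)  exp(6*I*pi/7)   exp(2*I*pi/7)   exp(-2*I*pi/7)  exp(-6*I*pi/7)  exp(4*I*pi/7) 
  chi_6          1             exp(-2*I*pi/7)  exp(-4*I*pi/7)  exp(-6*I*pi/7)  exp(6*I*pi/7)   exp(4*I*pi/7)   exp(2*I*pi/7) 

Spot check: chi_3(4) = zeta_7^(3*4) = zeta_7^12 = exp(-4*I*pi/7).

Proof sketch: Z/7Z is abelian, so all 7 irreducible complex representations are 1-dimensional. They are given by chi_k(m) = zeta_7^(k*m) for k = 0,...,6. Row orthogonality: sum_m chi_k(m) conj(chi_l(m)) = 7 * [k = l].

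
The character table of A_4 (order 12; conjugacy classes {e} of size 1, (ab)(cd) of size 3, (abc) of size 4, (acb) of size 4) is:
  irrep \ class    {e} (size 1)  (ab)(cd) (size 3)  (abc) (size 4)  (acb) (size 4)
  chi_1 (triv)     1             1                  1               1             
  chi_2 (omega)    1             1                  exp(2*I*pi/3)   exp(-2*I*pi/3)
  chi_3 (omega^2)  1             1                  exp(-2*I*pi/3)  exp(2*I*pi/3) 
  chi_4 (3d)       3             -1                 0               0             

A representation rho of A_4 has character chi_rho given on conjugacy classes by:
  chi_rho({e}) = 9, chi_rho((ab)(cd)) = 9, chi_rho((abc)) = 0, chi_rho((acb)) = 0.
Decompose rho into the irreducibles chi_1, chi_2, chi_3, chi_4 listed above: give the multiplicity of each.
Multiplicities: chi_1: 3, chi_2: 3, chi_3: 3, chi_4: 0.

Explanation: Use <chi_rho, chi> = (1/|G|) sum_C |C| * chi_rho(C) * conj(chi(C)) with |G| = 12 for each irreducible chi in the table:
  <chi_rho, chi_1> = (1/12)[1*(9)*conj(1) + 3*(9)*conj(1) + 4*(0)*conj(1) + 4*(0)*conj(1)]
      = (1/12)[(9) + (27) + (0) + (0)] = 36/12 = 3
  <chi_rho, chi_2> = (1/12)[1*(9)*conj(1) + 3*(9)*conj(1) + 4*(0)*conj(exp(2*I*pi/3)) + 4*(0)*conj(exp(-2*I*pi/3))]
      = (1/12)[(9) + (27) + (0) + (0)] = 36/12 = 3
  <chi_rho, chi_3> = (1/12)[1*(9)*conj(1) + 3*(9)*conj(1) + 4*(0)*conj(exp(-2*I*pi/3)) + 4*(0)*conj(exp(2*I*pi/3))]
      = (1/12)[(9) + (27) + (0) + (0)] = 36/12 = 3
  <chi_rho, chi_4> = (1/12)[1*(9)*conj(3) + 3*(9)*conj(-1) + 4*(0)*conj(0) + 4*(0)*conj(0)]
      = (1/12)[(27) + (-27) + (0) + (0)] = 0/12 = 0
(Exp terms are combined using exp(i*s)*conj(exp(i*t)) = exp(i*(s-t)), and sums of them are collapsed using the identity that for every m > 1 the m distinct m-th roots of unity sum to 0, e.g. 1 + exp(2*I*pi/3) + exp(-2*I*pi/3) = 0.)
Dimension check: dim(rho) = sum (mult * dim) = 3*1 + 3*1 + 3*1 + 0*3 = 9 = chi_rho(e) = 9.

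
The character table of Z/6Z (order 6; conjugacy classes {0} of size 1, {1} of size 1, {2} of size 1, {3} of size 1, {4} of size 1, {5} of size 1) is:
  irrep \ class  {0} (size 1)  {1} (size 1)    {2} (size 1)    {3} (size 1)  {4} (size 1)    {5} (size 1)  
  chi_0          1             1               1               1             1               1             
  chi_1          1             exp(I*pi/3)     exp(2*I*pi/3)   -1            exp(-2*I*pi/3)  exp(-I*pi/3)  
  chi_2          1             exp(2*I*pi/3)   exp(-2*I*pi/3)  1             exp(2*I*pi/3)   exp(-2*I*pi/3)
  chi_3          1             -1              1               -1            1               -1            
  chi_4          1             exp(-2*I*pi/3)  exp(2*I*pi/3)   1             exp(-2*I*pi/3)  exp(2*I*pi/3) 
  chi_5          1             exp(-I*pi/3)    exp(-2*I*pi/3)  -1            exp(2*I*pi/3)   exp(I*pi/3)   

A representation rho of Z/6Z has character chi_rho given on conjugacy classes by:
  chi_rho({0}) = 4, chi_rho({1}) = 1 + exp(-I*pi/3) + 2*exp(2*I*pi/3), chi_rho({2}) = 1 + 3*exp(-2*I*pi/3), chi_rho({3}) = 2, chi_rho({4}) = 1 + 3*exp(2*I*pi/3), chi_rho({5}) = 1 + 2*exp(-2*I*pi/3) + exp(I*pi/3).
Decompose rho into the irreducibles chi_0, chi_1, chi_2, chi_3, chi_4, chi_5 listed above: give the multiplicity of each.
Multiplicities: chi_0: 1, chi_1: 0, chi_2: 2, chi_3: 0, chi_4: 0, chi_5: 1.

Justification: Use <chi_rho, chi> = (1/|G|) sum_C |C| * chi_rho(C) * conj(chi(C)) with |G| = 6 for each irreducible chi in the table:
  <chi_rho, chi_0> = (1/6)[1*(4)*conj(1) + 1*(1 + exp(-I*pi/3) + 2*exp(2*I*pi/3))*conj(1) + 1*(1 + 3*exp(-2*I*pi/3))*conj(1) + 1*(2)*conj(1) + 1*(1 + 3*exp(2*I*pi/3))*conj(1) + 1*(1 + 2*exp(-2*I*pi/3) + exp(I*pi/3))*conj(1)]
      = (1/6)[(4) + (1 + exp(-I*pi/3) + 2*exp(2*I*pi/3)) + (1 + 3*exp(-2*I*pi/3)) + (2) + (1 + 3*exp(2*I*pi/3)) + (1 + 2*exp(-2*I*pi/3) + exp(I*pi/3))] = 6/6 = 1
  <chi_rho, chi_1> = (1/6)[1*(4)*conj(1) + 1*(1 + exp(-I*pi/3) + 2*exp(2*I*pi/3))*conj(exp(I*pi/3)) + 1*(1 + 3*exp(-2*I*pi/3))*conj(exp(2*I*pi/3)) + 1*(2)*conj(-1) + 1*(1 + 3*exp(2*I*pi/3))*conj(exp(-2*I*pi/3)) + 1*(1 + 2*exp(-2*I*pi/3) + exp(I*pi/3))*conj(exp(-I*pi/3))]
      = (1/6)[(4) + (1) + (exp(-2*I*pi/3) + 3*exp(2*I*pi/3)) + (-2) + (3*exp(-2*I*pi/3) + exp(2*I*pi/3)) + (1)] = 0/6 = 0
  <chi_rho, chi_2> = (1/6)[1*(4)*conj(1) + 1*(1 + exp(-I*pi/3) + 2*exp(2*I*pi/3))*conj(exp(2*I*pi/3)) + 1*(1 + 3*exp(-2*I*pi/3))*conj(exp(-2*I*pi/3)) + 1*(2)*conj(1) + 1*(1 + 3*exp(2*I*pi/3))*conj(exp(2*I*pi/3)) + 1*(1 + 2*exp(-2*I*pi/3) + exp(I*pi/3))*conj(exp(-2*I*pi/3))]
      = (1/6)[(4) + (1 + exp(-2*I*pi/3)) + (3 + exp(2*I*pi/3)) + (2) + (3 + exp(-2*I*pi/3)) + (1 + exp(2*I*pi/3))] = 12/6 = 2
  <chi_rho, chi_3> = (1/6)[1*(4)*conj(1) + 1*(1 + exp(-I*pi/3) + 2*exp(2*I*pi/3))*conj(-1) + 1*(1 + 3*exp(-2*I*pi/3))*conj(1) + 1*(2)*conj(-1) + 1*(1 + 3*exp(2*I*pi/3))*conj(1) + 1*(1 + 2*exp(-2*I*pi/3) + exp(I*pi/3))*conj(-1)]
      = (1/6)[(4) + (-1 - 2*exp(2*I*pi/3) - exp(-I*pi/3)) + (1 + 3*exp(-2*I*pi/3)) + (-2) + (1 + 3*exp(2*I*pi/3)) + (-1 - exp(I*pi/3) - 2*exp(-2*I*pi/3))] = 0/6 = 0
  <chi_rho, chi_4> = (1/6)[1*(4)*conj(1) + 1*(1 + exp(-I*pi/3) + 2*exp(2*I*pi/3))*conj(exp(-2*I*pi/3)) + 1*(1 + 3*exp(-2*I*pi/3))*conj(exp(2*I*pi/3)) + 1*(2)*conj(1) + 1*(1 + 3*exp(2*I*pi/3))*conj(exp(-2*I*pi/3)) + 1*(1 + 2*exp(-2*I*pi/3) + exp(I*pi/3))*conj(exp(2*I*pi/3))]
      = (1/6)[(4) + (-1) + (exp(-2*I*pi/3) + 3*exp(2*I*pi/3)) + (2) + (3*exp(-2*I*pi/3) + exp(2*I*pi/3)) + (-1)] = 0/6 = 0
  <chi_rho, chi_5> = (1/6)[1*(4)*conj(1) + 1*(1 + exp(-I*pi/3) + 2*exp(2*I*pi/3))*conj(exp(-I*pi/3)) + 1*(1 + 3*exp(-2*I*pi/3))*conj(exp(-2*I*pi/3)) + 1*(2)*conj(-1) + 1*(1 + 3*exp(2*I*pi/3))*conj(exp(2*I*pi/3)) + 1*(1 + 2*exp(-2*I*pi/3) + exp(I*pi/3))*conj(exp(I*pi/3))]
      = (1/6)[(4) + (-1 + exp(I*pi/3)) + (3 + exp(2*I*pi/3)) + (-2) + (3 + exp(-2*I*pi/3)) + (-1 + exp(-I*pi/3))] = 6/6 = 1
(Exp terms are combined using exp(i*s)*conj(exp(i*t)) = exp(i*(s-t)), and sums of them are collapsed using the identity that for every m > 1 the m distinct m-th roots of unity sum to 0, e.g. 1 + exp(2*I*pi/3) + exp(-2*I*pi/3) = 0.)
Dimension check: dim(rho) = sum (mult * dim) = 1*1 + 0*1 + 2*1 + 0*1 + 0*1 + 1*1 = 4 = chi_rho(e) = 4.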